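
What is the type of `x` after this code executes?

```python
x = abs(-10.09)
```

abs() of float returns float

float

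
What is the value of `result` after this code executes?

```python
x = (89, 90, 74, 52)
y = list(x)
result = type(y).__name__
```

x is tuple; y is list; result = 'list'

'list'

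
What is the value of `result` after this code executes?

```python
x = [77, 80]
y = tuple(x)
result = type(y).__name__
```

x is list; y is tuple; result = 'tuple'

'tuple'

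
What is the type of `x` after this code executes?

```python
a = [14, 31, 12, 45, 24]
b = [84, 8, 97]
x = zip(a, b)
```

zip() returns a zip object

zip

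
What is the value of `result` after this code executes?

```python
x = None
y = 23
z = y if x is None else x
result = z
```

x = None; y = 23; z = 23; result = 23

23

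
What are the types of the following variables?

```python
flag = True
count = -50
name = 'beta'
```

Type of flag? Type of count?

flag is assigned the constant True, which has type bool; count is assigned a bare integer (no decimal point), so it is an int

bool, int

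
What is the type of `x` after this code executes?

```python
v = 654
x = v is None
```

'is' comparison returns bool

bool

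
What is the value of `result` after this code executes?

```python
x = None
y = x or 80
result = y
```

x = None; y = 80; result = 80

80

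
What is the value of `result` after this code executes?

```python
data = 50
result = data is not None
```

data = 50; result = True

True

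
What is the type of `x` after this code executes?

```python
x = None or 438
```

'or' with None returns the other truthy value

int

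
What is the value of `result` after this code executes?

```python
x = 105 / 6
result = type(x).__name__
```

x is float; result = 'float'

'float'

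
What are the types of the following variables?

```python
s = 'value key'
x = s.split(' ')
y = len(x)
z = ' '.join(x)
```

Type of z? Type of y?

str.join() returns str; len() returns int

str, int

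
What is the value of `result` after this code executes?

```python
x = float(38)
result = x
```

x = 38.0; result = 38.0

38.0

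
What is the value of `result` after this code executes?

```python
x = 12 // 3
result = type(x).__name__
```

x is int; result = 'int'

'int'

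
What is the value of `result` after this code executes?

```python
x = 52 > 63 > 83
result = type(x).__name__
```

x is bool; result = 'bool'

'bool'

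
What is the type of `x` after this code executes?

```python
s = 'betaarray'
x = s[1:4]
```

Slicing a str returns str

str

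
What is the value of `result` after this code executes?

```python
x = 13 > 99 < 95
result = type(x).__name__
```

x is bool; result = 'bool'

'bool'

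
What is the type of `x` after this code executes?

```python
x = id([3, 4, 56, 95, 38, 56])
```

id() returns int

int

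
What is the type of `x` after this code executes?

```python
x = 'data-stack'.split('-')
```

str.split() returns list

list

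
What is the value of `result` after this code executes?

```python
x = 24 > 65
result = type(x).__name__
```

x is bool; result = 'bool'

'bool'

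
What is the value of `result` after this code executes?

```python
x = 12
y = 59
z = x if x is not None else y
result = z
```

x = 12; y = 59; z = 12; result = 12

12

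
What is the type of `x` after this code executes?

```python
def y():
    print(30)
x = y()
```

Function without return returns None

NoneType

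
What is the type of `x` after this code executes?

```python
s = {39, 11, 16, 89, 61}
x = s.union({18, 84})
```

set.union() returns a new set

set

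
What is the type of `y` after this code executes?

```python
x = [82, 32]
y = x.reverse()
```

list.reverse() returns None

NoneType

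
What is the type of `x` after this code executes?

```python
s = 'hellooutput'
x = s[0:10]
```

Slicing a str returns str

str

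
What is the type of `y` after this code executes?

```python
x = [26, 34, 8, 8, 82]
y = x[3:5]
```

Slicing a list returns a list

list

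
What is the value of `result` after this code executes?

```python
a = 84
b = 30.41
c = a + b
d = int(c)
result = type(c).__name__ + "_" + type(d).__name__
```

a is int; b is float; c is float; d is int; result = 'float_int'

'float_int'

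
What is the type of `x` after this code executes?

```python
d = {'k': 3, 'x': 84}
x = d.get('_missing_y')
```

dict.get() returns None when key not found

NoneType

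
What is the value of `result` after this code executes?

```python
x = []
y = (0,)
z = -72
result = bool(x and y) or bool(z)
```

x = []; y = (0,); z = -72; result = True

True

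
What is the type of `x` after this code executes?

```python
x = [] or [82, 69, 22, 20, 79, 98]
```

'or' returns first truthy value (list)

list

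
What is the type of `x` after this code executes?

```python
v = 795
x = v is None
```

'is' comparison returns bool

bool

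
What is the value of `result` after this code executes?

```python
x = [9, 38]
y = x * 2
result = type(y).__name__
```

x is list; y is list; result = 'list'

'list'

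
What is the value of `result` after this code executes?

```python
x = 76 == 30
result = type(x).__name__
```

x is bool; result = 'bool'

'bool'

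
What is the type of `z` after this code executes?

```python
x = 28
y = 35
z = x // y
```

int // int = int

int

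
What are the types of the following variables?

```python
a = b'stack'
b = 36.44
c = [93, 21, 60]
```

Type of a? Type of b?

a is assigned a bytes literal (b'...' prefix); b is assigned a number with a decimal point, so it is a float

bytes, float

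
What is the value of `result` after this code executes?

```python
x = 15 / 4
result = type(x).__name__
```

x is float; result = 'float'

'float'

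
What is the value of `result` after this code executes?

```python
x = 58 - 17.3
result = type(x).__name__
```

x is float; result = 'float'

'float'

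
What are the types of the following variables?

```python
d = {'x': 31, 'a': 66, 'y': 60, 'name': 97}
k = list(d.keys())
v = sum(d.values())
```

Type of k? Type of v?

list() converts to list; sum of ints is int

list, int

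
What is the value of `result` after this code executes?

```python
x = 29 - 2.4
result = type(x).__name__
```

x is float; result = 'float'

'float'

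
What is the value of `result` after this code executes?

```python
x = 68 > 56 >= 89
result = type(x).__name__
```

x is bool; result = 'bool'

'bool'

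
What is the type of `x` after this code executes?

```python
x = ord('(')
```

ord() returns int (code point)

int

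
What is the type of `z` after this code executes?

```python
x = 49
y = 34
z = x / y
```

int / int = float

float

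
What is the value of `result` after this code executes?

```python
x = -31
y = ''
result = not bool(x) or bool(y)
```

x = -31; y = ''; result = False

False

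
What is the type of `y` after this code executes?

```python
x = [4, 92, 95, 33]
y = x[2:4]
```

Slicing a list returns a list

list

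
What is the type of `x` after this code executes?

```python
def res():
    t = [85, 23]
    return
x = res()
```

Bare return returns None

NoneType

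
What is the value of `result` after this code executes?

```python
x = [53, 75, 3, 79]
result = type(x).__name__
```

x is list; result = 'list'

'list'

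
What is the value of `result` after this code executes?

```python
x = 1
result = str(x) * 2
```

x = 1; result = '11'

'11'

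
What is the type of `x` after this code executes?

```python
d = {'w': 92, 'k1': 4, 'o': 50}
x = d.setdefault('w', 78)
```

dict.setdefault() returns the (existing or default) value

int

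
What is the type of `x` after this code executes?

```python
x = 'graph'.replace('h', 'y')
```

str.replace() returns str

str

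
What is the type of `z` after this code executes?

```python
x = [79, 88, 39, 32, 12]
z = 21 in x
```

'in' operator returns bool

bool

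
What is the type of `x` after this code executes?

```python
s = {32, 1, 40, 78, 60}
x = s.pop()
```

Popping from set[int] returns int

int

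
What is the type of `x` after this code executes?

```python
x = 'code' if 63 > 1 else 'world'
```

Both branches of conditional are str

str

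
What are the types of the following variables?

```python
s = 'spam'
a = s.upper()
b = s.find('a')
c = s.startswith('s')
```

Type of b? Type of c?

find() returns int; startswith() returns bool

int, bool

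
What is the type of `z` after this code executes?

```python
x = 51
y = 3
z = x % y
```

int % int = int

int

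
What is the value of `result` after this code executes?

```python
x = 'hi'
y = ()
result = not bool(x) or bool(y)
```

x = 'hi'; y = (); result = False

False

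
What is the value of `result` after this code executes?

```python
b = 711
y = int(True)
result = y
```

b = 711; y = 1; result = 1

1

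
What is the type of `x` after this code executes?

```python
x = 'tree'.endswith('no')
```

str.endswith() returns bool

bool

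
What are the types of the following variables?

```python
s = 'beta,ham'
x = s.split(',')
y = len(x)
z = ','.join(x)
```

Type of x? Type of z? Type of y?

str.split() returns list; str.join() returns str; len() returns int

list, str, int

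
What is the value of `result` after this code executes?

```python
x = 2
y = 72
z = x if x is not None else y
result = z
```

x = 2; y = 72; z = 2; result = 2

2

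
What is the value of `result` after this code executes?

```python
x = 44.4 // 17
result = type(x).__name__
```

x is float; result = 'float'

'float'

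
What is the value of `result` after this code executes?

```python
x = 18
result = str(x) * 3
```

x = 18; result = '181818'

'181818'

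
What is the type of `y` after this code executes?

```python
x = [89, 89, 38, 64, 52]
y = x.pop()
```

list.pop() returns the popped element

int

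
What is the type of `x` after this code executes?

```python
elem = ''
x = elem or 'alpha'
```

'or' returns first truthy value (str)

str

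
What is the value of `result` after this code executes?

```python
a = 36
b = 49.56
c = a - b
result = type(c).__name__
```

a is int; b is float; c is float; result = 'float'

'float'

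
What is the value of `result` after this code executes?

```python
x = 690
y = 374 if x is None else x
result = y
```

x = 690; y = 690; result = 690

690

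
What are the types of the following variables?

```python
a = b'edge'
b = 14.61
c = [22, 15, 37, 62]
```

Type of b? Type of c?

b is assigned a number with a decimal point, so it is a float; c is assigned a list literal (square brackets)

float, list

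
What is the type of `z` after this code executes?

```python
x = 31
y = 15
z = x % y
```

int % int = int

int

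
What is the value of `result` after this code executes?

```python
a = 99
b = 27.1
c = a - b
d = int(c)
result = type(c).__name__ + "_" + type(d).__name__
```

a is int; b is float; c is float; d is int; result = 'float_int'

'float_int'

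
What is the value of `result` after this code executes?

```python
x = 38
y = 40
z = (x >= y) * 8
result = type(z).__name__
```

x is int; y is int; z is int; result = 'int'

'int'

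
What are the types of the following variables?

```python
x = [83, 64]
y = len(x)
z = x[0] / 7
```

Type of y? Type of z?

len() returns int; int / int = float

int, float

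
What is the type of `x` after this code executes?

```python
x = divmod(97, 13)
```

divmod() returns tuple of (quotient, remainder)

tuple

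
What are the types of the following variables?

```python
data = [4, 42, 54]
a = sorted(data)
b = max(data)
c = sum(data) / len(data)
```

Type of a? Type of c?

sorted() returns list; int / int = float

list, float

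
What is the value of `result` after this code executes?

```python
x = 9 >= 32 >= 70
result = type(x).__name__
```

x is bool; result = 'bool'

'bool'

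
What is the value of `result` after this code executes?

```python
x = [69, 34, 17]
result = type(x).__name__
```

x is list; result = 'list'

'list'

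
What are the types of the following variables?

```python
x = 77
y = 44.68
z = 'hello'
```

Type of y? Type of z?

y is assigned a number with a decimal point, so it is a float; z is assigned a quoted string literal, so it is a str

float, str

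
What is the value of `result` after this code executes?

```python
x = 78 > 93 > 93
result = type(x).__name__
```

x is bool; result = 'bool'

'bool'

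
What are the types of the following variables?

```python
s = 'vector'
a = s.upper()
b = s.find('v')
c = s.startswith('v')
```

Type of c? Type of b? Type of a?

startswith() returns bool; find() returns int; upper() returns str

bool, int, str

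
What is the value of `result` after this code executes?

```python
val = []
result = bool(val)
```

val = []; result = False

False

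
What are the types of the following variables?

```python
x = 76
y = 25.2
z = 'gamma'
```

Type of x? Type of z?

x is assigned a bare integer (no decimal point), so it is an int; z is assigned a quoted string literal, so it is a str

int, str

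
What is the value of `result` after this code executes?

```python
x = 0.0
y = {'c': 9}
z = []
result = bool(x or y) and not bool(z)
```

x = 0.0; y = {'c': 9}; z = []; result = True

True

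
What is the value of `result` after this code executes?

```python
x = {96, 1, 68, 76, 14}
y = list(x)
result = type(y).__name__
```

x is set; y is list; result = 'list'

'list'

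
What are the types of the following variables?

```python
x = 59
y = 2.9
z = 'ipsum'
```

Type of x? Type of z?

x is assigned a bare integer (no decimal point), so it is an int; z is assigned a quoted string literal, so it is a str

int, str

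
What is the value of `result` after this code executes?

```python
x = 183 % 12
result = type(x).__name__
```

x is int; result = 'int'

'int'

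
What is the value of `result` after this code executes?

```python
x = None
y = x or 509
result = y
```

x = None; y = 509; result = 509

509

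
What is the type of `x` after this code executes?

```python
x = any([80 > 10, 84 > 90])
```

any() returns bool

bool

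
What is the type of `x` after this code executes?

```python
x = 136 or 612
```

'or' returns first truthy value (int)

int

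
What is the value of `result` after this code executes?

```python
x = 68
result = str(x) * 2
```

x = 68; result = '6868'

'6868'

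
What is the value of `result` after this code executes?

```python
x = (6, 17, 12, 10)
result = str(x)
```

x = (6, 17, 12, 10); result = '(6, 17, 12, 10)'

'(6, 17, 12, 10)'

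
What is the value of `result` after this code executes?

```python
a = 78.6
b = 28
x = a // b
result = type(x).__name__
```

a is float; b is int; x is float; result = 'float'

'float'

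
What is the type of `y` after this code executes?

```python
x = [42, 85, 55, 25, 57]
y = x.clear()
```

list.clear() returns None

NoneType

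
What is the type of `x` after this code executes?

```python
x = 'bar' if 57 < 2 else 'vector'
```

Both branches of conditional are str

str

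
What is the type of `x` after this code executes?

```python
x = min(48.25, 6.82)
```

min() of floats returns float

float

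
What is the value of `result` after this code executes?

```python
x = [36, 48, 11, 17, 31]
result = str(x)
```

x = [36, 48, 11, 17, 31]; result = '[36, 48, 11, 17, 31]'

'[36, 48, 11, 17, 31]'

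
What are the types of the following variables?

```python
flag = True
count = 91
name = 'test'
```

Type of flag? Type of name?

flag is assigned the constant True, which has type bool; name is assigned a quoted string literal, so it is a str

bool, str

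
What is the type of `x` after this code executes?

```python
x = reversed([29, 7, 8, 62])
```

reversed() on a list returns list_reverseiterator

list_reverseiterator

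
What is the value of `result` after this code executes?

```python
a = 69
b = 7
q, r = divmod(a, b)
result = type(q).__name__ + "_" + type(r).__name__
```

a is int; b is int; q is int; r is int; result = 'int_int'

'int_int'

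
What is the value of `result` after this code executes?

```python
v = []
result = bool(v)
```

v = []; result = False

False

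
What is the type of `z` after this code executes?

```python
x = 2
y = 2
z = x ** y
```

positive int ** positive int = int

int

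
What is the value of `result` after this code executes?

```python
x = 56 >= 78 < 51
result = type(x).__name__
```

x is bool; result = 'bool'

'bool'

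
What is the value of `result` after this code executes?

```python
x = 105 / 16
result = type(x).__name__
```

x is float; result = 'float'

'float'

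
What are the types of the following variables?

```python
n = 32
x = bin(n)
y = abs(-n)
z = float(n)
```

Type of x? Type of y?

bin() returns str; abs() of int returns int

str, int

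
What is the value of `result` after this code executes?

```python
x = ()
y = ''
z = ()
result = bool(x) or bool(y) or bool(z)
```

x = (); y = ''; z = (); result = False

False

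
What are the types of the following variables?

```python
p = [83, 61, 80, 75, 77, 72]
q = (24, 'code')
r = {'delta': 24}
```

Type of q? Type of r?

q is assigned a tuple (parenthesized, comma-separated values); r is assigned a dict literal ({key: value})

tuple, dict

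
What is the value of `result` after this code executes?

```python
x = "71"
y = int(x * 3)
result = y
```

x = '71'; y = 717171; result = 717171

717171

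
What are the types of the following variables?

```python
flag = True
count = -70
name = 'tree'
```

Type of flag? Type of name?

flag is assigned the constant True, which has type bool; name is assigned a quoted string literal, so it is a str

bool, str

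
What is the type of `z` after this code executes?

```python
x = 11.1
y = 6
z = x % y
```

float % int = float

float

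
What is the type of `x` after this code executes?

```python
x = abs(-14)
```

abs() of int returns int

int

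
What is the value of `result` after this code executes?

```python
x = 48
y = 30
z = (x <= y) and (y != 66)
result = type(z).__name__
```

x is int; y is int; z is bool; result = 'bool'

'bool'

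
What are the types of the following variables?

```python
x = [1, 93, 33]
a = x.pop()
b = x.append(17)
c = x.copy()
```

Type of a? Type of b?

pop() returns element; append() returns None

int, NoneType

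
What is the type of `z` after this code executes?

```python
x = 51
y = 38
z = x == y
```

Equality comparison returns bool

bool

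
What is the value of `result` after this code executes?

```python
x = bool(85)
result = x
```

x = True; result = True

True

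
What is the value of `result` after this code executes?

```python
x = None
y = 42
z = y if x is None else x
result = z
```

x = None; y = 42; z = 42; result = 42

42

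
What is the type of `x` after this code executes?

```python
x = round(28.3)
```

round() with no decimal places returns int

int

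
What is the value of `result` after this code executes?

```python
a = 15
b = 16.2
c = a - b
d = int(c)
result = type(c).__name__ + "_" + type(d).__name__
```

a is int; b is float; c is float; d is int; result = 'float_int'

'float_int'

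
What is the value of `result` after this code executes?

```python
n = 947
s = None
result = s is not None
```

n = 947; s = None; result = False

False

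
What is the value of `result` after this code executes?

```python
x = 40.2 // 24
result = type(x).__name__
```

x is float; result = 'float'

'float'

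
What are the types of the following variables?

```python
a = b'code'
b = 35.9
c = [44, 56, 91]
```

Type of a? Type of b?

a is assigned a bytes literal (b'...' prefix); b is assigned a number with a decimal point, so it is a float

bytes, float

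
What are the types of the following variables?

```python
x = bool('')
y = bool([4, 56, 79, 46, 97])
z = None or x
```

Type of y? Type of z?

bool() returns bool; None or bool returns the bool

bool, bool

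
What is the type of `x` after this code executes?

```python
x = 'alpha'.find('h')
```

str.find() returns int index

int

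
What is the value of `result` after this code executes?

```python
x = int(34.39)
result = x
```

x = 34; result = 34

34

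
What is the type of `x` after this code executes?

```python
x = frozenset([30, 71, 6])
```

frozenset() returns frozenset

frozenset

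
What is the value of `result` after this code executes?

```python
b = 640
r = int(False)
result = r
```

b = 640; r = 0; result = 0

0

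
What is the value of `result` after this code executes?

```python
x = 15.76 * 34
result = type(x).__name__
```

x is float; result = 'float'

'float'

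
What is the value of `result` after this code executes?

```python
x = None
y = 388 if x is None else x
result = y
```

x = None; y = 388; result = 388

388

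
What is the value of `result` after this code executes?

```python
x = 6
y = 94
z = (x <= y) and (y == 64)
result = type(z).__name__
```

x is int; y is int; z is bool; result = 'bool'

'bool'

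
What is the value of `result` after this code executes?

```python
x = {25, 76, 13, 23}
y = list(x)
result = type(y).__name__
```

x is set; y is list; result = 'list'

'list'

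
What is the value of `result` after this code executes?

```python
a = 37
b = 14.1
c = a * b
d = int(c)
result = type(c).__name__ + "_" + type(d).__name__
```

a is int; b is float; c is float; d is int; result = 'float_int'

'float_int'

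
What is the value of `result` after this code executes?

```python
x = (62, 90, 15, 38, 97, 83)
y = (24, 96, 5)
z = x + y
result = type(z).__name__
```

x is tuple; y is tuple; z is tuple; result = 'tuple'

'tuple'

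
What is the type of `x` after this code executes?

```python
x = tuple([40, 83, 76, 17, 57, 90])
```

tuple() constructor returns tuple

tuple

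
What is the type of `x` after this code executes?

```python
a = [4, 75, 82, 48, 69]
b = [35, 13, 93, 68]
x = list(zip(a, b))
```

list(zip()) returns a list of tuples

list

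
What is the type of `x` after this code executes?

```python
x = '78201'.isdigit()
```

str.isdigit() returns bool

bool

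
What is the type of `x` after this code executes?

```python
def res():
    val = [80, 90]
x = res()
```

Function without return returns None

NoneType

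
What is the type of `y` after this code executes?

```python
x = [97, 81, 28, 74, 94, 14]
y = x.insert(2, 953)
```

list.insert() returns None

NoneType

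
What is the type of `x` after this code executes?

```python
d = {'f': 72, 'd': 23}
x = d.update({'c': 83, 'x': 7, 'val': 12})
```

dict.update() returns None

NoneType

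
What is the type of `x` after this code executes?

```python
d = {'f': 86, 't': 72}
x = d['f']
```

Accessing dict[str, int] with str key returns int

int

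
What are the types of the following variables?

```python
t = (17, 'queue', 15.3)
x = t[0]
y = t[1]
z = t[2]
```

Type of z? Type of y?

tuple[2] is float; tuple[1] is str

float, str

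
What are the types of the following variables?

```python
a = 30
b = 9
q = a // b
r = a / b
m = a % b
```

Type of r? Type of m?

/ returns float; % of ints returns int

float, int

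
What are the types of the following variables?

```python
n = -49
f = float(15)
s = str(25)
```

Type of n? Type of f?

n is assigned a bare integer (no decimal point), so it is an int; f is assigned the result of calling float(), which returns a float

int, float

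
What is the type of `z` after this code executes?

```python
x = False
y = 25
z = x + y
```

bool + int = int (bool is subclass of int)

int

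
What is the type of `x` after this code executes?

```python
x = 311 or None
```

'or' returns first truthy value

int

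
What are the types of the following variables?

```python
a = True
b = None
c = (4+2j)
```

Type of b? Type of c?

b is assigned None, whose type is NoneType; c is assigned (4+2j), an int plus an imaginary literal (j suffix), which evaluates to complex

NoneType, complex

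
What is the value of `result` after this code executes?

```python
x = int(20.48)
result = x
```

x = 20; result = 20

20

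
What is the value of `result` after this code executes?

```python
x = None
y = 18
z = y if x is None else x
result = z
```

x = None; y = 18; z = 18; result = 18

18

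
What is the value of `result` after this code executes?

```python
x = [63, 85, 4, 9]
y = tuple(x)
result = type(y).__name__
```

x is list; y is tuple; result = 'tuple'

'tuple'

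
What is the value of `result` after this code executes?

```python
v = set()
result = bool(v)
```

v = set(); result = False

False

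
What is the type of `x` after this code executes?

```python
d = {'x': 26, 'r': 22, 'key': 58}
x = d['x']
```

Accessing dict[str, int] with str key returns int

int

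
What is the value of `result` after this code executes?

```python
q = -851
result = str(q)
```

q = -851; result = '-851'

'-851'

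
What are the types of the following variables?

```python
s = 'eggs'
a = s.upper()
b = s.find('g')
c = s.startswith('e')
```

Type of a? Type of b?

upper() returns str; find() returns int

str, int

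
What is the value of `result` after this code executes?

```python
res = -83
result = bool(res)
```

res = -83; result = True

True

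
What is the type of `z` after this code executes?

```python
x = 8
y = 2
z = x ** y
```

positive int ** positive int = int

int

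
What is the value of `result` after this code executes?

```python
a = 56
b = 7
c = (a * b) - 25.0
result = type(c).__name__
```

a is int; b is int; c is float; result = 'float'

'float'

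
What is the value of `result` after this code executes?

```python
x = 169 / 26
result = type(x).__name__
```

x is float; result = 'float'

'float'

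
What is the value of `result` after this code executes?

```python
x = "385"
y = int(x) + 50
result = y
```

x = '385'; y = 435; result = 435

435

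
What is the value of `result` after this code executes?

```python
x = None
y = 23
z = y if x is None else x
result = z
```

x = None; y = 23; z = 23; result = 23

23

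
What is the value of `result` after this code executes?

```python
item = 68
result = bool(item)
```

item = 68; result = True

True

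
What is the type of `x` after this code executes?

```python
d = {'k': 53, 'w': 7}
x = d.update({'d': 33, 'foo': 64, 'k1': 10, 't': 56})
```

dict.update() returns None

NoneType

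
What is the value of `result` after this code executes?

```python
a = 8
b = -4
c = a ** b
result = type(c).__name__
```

a is int; b is int; c is float; result = 'float'

'float'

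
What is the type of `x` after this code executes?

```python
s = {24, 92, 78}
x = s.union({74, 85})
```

set.union() returns a new set

set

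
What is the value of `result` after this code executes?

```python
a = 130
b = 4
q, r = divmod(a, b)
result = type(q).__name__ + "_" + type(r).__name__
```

a is int; b is int; q is int; r is int; result = 'int_int'

'int_int'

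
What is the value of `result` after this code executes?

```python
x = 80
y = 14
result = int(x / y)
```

x = 80; y = 14; result = 5

5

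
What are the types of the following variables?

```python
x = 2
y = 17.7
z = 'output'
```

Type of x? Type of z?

x is assigned a bare integer (no decimal point), so it is an int; z is assigned a quoted string literal, so it is a str

int, str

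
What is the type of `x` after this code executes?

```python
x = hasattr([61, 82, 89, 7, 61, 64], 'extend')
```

hasattr() returns bool

bool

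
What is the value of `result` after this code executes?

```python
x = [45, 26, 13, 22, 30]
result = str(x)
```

x = [45, 26, 13, 22, 30]; result = '[45, 26, 13, 22, 30]'

'[45, 26, 13, 22, 30]'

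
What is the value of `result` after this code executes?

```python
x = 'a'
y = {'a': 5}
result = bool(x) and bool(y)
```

x = 'a'; y = {'a': 5}; result = True

True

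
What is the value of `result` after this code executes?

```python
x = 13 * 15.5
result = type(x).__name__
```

x is float; result = 'float'

'float'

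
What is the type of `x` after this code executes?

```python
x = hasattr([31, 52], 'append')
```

hasattr() returns bool

bool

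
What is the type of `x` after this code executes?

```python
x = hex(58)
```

hex() returns str representation

str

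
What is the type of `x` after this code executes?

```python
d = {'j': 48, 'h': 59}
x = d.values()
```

.values() returns dict_values view

dict_values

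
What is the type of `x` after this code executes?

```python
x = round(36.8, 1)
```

round() with decimal places returns float

float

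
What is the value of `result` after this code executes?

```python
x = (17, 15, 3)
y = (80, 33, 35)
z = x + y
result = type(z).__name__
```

x is tuple; y is tuple; z is tuple; result = 'tuple'

'tuple'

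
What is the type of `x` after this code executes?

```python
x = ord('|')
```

ord() returns int (code point)

int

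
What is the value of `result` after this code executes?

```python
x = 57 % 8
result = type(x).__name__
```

x is int; result = 'int'

'int'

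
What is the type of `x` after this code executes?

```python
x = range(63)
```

range() returns a range object

range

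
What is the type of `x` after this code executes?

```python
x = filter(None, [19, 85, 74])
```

filter() returns a filter object

filter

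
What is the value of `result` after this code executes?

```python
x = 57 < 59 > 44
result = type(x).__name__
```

x is bool; result = 'bool'

'bool'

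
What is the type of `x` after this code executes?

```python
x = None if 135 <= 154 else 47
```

135 <= 154 is True, so the if branch is taken

NoneType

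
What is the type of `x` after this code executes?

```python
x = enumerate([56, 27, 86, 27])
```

enumerate() returns an enumerate object

enumerate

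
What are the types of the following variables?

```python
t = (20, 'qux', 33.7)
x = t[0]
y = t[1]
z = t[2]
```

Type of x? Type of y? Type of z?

tuple[0] is int; tuple[1] is str; tuple[2] is float

int, str, float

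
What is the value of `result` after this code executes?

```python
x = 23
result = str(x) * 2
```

x = 23; result = '2323'

'2323'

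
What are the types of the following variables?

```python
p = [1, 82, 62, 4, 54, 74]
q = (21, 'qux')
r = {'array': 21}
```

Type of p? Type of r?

p is assigned a list literal (square brackets); r is assigned a dict literal ({key: value})

list, dict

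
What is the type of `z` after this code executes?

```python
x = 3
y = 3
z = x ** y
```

positive int ** positive int = int

int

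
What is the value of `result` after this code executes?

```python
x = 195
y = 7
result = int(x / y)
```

x = 195; y = 7; result = 27

27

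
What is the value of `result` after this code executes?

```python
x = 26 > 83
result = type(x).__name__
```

x is bool; result = 'bool'

'bool'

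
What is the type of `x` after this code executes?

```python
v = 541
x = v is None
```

'is' comparison returns bool

bool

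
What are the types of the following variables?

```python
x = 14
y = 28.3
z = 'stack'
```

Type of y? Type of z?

y is assigned a number with a decimal point, so it is a float; z is assigned a quoted string literal, so it is a str

float, str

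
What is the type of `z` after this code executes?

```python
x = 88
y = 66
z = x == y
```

Equality comparison returns bool

bool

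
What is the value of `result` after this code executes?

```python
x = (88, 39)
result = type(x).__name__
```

x is tuple; result = 'tuple'

'tuple'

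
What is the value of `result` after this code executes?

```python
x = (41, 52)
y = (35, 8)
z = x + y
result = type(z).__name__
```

x is tuple; y is tuple; z is tuple; result = 'tuple'

'tuple'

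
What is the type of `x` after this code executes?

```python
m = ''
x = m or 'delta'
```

'or' returns first truthy value (str)

str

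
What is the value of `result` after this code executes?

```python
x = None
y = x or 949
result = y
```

x = None; y = 949; result = 949

949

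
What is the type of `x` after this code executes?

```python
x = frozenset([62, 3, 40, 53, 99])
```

frozenset() returns frozenset

frozenset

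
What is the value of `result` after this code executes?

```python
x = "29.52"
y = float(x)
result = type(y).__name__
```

x is str; y is float; result = 'float'

'float'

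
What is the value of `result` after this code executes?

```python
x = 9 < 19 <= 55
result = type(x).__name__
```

x is bool; result = 'bool'

'bool'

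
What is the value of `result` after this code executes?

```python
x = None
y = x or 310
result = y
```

x = None; y = 310; result = 310

310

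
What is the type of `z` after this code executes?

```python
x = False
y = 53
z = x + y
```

bool + int = int (bool is subclass of int)

int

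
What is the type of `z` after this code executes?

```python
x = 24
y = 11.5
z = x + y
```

int + float = float

float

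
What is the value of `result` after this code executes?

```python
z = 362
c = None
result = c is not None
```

z = 362; c = None; result = False

False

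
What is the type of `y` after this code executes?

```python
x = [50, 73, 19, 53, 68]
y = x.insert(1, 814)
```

list.insert() returns None

NoneType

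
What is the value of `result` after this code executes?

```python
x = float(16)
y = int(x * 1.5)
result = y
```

x = 16.0; y = 24; result = 24

24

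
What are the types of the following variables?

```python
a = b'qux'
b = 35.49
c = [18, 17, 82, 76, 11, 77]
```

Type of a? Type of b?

a is assigned a bytes literal (b'...' prefix); b is assigned a number with a decimal point, so it is a float

bytes, float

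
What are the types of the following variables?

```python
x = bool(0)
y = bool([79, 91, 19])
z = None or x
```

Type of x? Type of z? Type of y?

bool() returns bool; None or bool returns the bool; bool() returns bool

bool, bool, bool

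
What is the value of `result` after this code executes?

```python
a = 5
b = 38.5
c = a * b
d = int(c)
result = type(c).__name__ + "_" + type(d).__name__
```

a is int; b is float; c is float; d is int; result = 'float_int'

'float_int'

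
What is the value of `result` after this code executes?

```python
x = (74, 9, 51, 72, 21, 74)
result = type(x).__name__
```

x is tuple; result = 'tuple'

'tuple'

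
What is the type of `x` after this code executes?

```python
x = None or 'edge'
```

'or' with None returns the other truthy value (str)

str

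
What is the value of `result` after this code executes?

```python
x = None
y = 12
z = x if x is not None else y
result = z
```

x = None; y = 12; z = 12; result = 12

12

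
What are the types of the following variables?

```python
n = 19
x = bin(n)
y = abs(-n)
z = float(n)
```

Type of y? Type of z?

abs() of int returns int; float() returns float

int, float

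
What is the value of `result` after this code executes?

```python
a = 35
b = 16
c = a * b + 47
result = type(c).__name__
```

a is int; b is int; c is int; result = 'int'

'int'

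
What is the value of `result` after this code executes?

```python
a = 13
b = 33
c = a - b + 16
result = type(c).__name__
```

a is int; b is int; c is int; result = 'int'

'int'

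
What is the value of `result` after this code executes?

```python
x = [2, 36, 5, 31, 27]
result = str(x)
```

x = [2, 36, 5, 31, 27]; result = '[2, 36, 5, 31, 27]'

'[2, 36, 5, 31, 27]'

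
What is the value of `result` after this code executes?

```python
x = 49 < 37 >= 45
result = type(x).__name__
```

x is bool; result = 'bool'

'bool'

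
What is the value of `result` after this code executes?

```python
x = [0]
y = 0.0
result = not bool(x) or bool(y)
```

x = [0]; y = 0.0; result = False

False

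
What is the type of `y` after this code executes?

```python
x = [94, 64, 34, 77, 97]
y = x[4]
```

Indexing list[int] returns int

int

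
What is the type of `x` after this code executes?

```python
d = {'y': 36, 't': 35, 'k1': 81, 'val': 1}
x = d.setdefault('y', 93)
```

dict.setdefault() returns the (existing or default) value

int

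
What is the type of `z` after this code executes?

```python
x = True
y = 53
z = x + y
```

bool + int = int (bool is subclass of int)

int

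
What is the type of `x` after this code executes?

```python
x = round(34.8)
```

round() with no decimal places returns int

int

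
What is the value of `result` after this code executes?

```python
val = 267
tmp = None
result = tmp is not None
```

val = 267; tmp = None; result = False

False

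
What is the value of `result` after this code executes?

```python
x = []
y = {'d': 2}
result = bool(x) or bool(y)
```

x = []; y = {'d': 2}; result = True

True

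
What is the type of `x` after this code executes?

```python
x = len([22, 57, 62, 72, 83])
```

len() always returns int

int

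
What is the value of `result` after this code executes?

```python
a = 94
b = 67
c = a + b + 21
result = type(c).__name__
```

a is int; b is int; c is int; result = 'int'

'int'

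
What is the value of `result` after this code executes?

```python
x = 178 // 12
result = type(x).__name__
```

x is int; result = 'int'

'int'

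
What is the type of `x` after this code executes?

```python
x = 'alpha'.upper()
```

str.upper() returns str

str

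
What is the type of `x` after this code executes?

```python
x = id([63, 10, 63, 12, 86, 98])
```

id() returns int

int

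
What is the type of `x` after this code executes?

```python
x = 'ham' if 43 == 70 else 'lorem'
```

Both branches of conditional are str

str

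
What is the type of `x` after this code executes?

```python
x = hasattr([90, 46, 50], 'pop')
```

hasattr() returns bool

bool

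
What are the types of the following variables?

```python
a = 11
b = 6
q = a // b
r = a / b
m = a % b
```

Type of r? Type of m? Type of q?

/ returns float; % of ints returns int; // returns int

float, int, int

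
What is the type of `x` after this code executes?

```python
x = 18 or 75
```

'or' returns first truthy value (int)

int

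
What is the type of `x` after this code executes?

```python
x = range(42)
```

range() returns a range object

range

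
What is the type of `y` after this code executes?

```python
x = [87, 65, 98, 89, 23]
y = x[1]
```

Indexing list[int] returns int

int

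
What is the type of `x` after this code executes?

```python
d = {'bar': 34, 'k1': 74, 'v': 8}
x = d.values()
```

.values() returns dict_values view

dict_values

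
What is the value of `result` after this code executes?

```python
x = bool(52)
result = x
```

x = True; result = True

True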